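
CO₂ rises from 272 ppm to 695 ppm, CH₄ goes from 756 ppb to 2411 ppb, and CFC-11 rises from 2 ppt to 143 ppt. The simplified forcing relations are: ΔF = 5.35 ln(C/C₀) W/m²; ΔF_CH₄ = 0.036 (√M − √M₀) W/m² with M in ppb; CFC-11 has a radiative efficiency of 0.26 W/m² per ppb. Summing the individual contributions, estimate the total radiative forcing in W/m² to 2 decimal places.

CO₂: 5.35 × ln(695/272) = 5.35 × ln(2.55515) = 5.35 × 0.93811 = 5.0189 W/m².
CH₄: 0.036 × (√2411 − √756) = 0.036 × (49.1019 − 27.4955) = 0.036 × 21.6064 = 0.7778 W/m².
CFC-11: Δ = 143 − 2 = 141 ppt = 0.141 ppb; ΔF = 0.26 × 0.141 = 0.0367 W/m².
Total ΔF = 5.0189 + 0.7778 + 0.0367 = 5.8334 W/m².

ΔF = 5.83 W/m²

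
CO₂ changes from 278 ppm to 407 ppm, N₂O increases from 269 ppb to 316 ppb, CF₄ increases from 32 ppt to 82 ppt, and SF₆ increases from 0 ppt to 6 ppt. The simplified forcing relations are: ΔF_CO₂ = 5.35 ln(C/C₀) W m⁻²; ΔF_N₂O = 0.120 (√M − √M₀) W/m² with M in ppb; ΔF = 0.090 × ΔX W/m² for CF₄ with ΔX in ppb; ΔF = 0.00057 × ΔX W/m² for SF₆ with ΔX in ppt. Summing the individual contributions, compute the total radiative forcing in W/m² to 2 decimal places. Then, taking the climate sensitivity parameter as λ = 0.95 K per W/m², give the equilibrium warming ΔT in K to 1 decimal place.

ΔF = 2.21 W/m²; ΔT = 2.1 K

CO₂: 5.35 × ln(407/278) = 5.35 × ln(1.46403) = 5.35 × 0.38119 = 2.0394 W/m².
N₂O: 0.120 × (√316 − √269) = 0.120 × (17.7764 − 16.4012) = 0.120 × 1.3752 = 0.1650 W/m².
CF₄: Δ = 82 − 32 = 50 ppt = 0.050 ppb; ΔF = 0.090 × 0.050 = 0.0045 W/m².
SF₆: ΔF = 0.00057 × (6 − 0) = 0.00057 × 6 = 0.0034 W/m².
Total ΔF = 2.0394 + 0.1650 + 0.0045 + 0.0034 = 2.2123 W/m².
ΔT = λ ΔF = 0.95 × 2.21 = 2.0995 K.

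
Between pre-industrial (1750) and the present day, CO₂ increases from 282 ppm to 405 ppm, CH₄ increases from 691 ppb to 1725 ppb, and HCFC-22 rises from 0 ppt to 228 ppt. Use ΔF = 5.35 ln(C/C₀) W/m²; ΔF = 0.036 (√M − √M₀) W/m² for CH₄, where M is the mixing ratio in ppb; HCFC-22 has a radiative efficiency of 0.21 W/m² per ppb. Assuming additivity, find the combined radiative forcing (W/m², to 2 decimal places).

ΔF = 2.53 W/m²

CO₂: 5.35 × ln(405/282) = 5.35 × ln(1.43617) = 5.35 × 0.36198 = 1.9366 W/m².
CH₄: 0.036 × (√1725 − √691) = 0.036 × (41.5331 − 26.2869) = 0.036 × 15.2462 = 0.5489 W/m².
HCFC-22: Δ = 228 − 0 = 228 ppt = 0.228 ppb; ΔF = 0.21 × 0.228 = 0.0479 W/m².
Total ΔF = 1.9366 + 0.5489 + 0.0479 = 2.5334 W/m².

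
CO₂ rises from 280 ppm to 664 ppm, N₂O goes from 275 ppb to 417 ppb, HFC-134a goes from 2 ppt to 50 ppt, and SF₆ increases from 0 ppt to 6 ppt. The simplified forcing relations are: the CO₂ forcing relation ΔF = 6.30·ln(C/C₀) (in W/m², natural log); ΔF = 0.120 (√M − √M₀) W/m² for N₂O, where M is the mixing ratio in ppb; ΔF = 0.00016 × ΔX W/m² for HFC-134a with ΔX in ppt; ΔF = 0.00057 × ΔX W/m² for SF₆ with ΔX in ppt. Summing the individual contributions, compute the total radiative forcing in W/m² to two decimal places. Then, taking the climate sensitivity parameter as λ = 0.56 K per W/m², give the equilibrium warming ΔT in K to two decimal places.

ΔF = 5.91 W/m²; ΔT = 3.31 K

CO₂: 6.30 × ln(664/280) = 6.30 × ln(2.37143) = 6.30 × 0.86349 = 5.4400 W/m².
N₂O: 0.120 × (√417 − √275) = 0.120 × (20.4206 − 16.5831) = 0.120 × 3.8375 = 0.4605 W/m².
HFC-134a: ΔF = 0.00016 × (50 − 2) = 0.00016 × 48 = 0.0077 W/m².
SF₆: ΔF = 0.00057 × (6 − 0) = 0.00057 × 6 = 0.0034 W/m².
Total ΔF = 5.4400 + 0.4605 + 0.0077 + 0.0034 = 5.9116 W/m².
ΔT = λ ΔF = 0.56 × 5.91 = 3.3096 K.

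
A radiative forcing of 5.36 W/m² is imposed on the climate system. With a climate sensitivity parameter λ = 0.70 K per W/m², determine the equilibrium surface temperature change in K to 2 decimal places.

ΔT = λ ΔF = 0.70 × 5.36 = 3.7520 K.

ΔT = 3.75 K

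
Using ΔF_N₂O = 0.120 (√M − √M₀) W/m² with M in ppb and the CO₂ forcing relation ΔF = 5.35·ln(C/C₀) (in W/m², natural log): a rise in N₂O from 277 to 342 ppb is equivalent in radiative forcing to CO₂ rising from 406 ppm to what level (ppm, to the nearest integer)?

C ≈ 423 ppm

N₂O forcing: 0.120 × (√342 − √277) = 0.120 × (18.4932 − 16.6433) = 0.120 × 1.8499 = 0.22199 W/m².
Set 5.35 ln(C/406) = 0.22199: ln(C/406) = 0.22199/5.35 = 0.04149, so C = 406 × e^0.04149 = 406 × 1.04236 = 423.20 ppm.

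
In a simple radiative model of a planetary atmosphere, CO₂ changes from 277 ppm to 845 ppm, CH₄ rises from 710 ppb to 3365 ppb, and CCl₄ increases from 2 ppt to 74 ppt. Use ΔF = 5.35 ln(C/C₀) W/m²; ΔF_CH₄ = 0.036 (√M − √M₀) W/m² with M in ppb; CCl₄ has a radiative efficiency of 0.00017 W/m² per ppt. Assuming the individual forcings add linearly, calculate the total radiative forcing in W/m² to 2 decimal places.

CO₂: 5.35 × ln(845/277) = 5.35 × ln(3.05054) = 5.35 × 1.11532 = 5.9670 W/m².
CH₄: 0.036 × (√3365 − √710) = 0.036 × (58.0086 − 26.6458) = 0.036 × 31.3628 = 1.1291 W/m².
CCl₄: ΔF = 0.00017 × (74 − 2) = 0.00017 × 72 = 0.0122 W/m².
Total ΔF = 5.9670 + 1.1291 + 0.0122 = 7.1083 W/m².

ΔF = 7.11 W/m²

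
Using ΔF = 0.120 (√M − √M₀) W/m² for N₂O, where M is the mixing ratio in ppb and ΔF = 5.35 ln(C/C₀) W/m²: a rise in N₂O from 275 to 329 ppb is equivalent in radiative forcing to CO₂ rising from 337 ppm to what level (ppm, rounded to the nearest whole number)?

N₂O forcing: 0.120 × (√329 − √275) = 0.120 × (18.1384 − 16.5831) = 0.120 × 1.5553 = 0.18664 W/m².
Set 5.35 ln(C/337) = 0.18664: ln(C/337) = 0.18664/5.35 = 0.03489, so C = 337 × e^0.03489 = 337 × 1.03551 = 348.97 ppm.

C ≈ 349 ppm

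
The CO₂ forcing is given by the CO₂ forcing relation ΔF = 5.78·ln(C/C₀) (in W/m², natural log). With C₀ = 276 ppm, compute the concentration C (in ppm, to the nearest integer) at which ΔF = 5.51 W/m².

C ≈ 716 ppm

Set 5.78 ln(C/276) = 5.51, so ln(C/276) = 5.51/5.78 = 0.95329.
Then C/276 = e^0.95329 = 2.59423, giving C = 276 × 2.59423 = 716.01 ppm.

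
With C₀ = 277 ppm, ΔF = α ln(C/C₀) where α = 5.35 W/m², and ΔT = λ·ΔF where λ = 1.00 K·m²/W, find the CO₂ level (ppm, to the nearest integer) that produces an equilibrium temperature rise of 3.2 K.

Required forcing: ΔF = ΔT/λ = 3.2/1.00 = 3.2000 W/m².
Then ln(C/277) = ΔF/5.35 = 3.2000/5.35 = 0.59813.
So C = 277 × e^0.59813 = 277 × 1.81871 = 503.78 ppm.

C ≈ 504 ppm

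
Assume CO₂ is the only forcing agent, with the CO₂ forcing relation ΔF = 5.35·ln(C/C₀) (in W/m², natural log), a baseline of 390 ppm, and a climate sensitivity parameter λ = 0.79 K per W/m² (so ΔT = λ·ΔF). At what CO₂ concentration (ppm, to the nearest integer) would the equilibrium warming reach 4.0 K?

C ≈ 1005 ppm

Required forcing: ΔF = ΔT/λ = 4.0/0.79 = 5.0633 W/m².
Then ln(C/390) = ΔF/5.35 = 5.0633/5.35 = 0.94641.
So C = 390 × e^0.94641 = 390 × 2.57644 = 1004.81 ppm.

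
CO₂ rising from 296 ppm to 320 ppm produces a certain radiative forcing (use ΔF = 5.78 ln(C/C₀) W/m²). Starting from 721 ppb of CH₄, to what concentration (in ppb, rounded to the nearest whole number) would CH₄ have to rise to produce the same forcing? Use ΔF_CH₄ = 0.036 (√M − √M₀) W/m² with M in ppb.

CO₂ forcing: 5.78 × ln(320/296) = 5.78 × 0.077962 = 0.45062 W/m².
Set 0.036(√M − √721) = 0.45062: √M = 0.45062/0.036 + √721 = 12.5172 + 26.8514 = 39.3686.
M = (39.3686)² = 1549.89 ppb.

M ≈ 1550 ppb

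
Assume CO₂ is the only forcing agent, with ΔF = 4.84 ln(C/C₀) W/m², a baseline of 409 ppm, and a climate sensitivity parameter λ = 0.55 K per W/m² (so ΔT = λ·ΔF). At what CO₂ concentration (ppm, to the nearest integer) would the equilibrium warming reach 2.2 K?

C ≈ 935 ppm

Required forcing: ΔF = ΔT/λ = 2.2/0.55 = 4.0000 W/m².
Then ln(C/409) = ΔF/4.84 = 4.0000/4.84 = 0.82645.
So C = 409 × e^0.82645 = 409 × 2.28519 = 934.64 ppm.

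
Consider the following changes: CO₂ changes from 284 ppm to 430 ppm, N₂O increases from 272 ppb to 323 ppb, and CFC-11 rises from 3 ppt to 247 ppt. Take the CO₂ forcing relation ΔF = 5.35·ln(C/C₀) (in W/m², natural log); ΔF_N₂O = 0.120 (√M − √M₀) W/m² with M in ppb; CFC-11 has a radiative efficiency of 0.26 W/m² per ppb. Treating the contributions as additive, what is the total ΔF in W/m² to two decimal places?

CO₂: 5.35 × ln(430/284) = 5.35 × ln(1.51408) = 5.35 × 0.41481 = 2.2192 W/m².
N₂O: 0.120 × (√323 − √272) = 0.120 × (17.9722 − 16.4924) = 0.120 × 1.4798 = 0.1776 W/m².
CFC-11: Δ = 247 − 3 = 244 ppt = 0.244 ppb; ΔF = 0.26 × 0.244 = 0.0634 W/m².
Total ΔF = 2.2192 + 0.1776 + 0.0634 = 2.4602 W/m².

ΔF = 2.46 W/m²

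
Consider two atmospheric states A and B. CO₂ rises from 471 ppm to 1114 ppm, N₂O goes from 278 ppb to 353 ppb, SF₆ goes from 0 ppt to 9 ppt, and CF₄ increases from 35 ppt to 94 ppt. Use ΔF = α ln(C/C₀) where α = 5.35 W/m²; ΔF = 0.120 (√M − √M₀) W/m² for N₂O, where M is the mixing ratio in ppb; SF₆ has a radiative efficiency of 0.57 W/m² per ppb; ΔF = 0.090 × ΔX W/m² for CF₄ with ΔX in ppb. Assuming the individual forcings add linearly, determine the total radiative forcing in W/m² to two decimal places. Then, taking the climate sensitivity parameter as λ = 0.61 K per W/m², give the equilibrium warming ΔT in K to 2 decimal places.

ΔF = 4.87 W/m²; ΔT = 2.97 K

CO₂: 5.35 × ln(1114/471) = 5.35 × ln(2.36518) = 5.35 × 0.86085 = 4.6055 W/m².
N₂O: 0.120 × (√353 − √278) = 0.120 × (18.7883 − 16.6733) = 0.120 × 2.1150 = 0.2538 W/m².
SF₆: Δ = 9 − 0 = 9 ppt = 0.009 ppb; ΔF = 0.57 × 0.009 = 0.0051 W/m².
CF₄: Δ = 94 − 35 = 59 ppt = 0.059 ppb; ΔF = 0.090 × 0.059 = 0.0053 W/m².
Total ΔF = 4.6055 + 0.2538 + 0.0051 + 0.0053 = 4.8697 W/m².
ΔT = λ ΔF = 0.61 × 4.87 = 2.9707 K.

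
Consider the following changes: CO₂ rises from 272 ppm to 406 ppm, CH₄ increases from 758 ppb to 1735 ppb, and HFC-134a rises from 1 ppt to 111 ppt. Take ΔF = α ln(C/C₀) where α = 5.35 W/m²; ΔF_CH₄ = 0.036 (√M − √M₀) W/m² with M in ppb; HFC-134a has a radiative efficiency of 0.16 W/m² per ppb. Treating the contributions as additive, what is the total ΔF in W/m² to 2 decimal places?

ΔF = 2.67 W/m²

CO₂: 5.35 × ln(406/272) = 5.35 × ln(1.49265) = 5.35 × 0.40055 = 2.1429 W/m².
CH₄: 0.036 × (√1735 − √758) = 0.036 × (41.6533 − 27.5318) = 0.036 × 14.1215 = 0.5084 W/m².
HFC-134a: Δ = 111 − 1 = 110 ppt = 0.110 ppb; ΔF = 0.16 × 0.110 = 0.0176 W/m².
Total ΔF = 2.1429 + 0.5084 + 0.0176 = 2.6689 W/m².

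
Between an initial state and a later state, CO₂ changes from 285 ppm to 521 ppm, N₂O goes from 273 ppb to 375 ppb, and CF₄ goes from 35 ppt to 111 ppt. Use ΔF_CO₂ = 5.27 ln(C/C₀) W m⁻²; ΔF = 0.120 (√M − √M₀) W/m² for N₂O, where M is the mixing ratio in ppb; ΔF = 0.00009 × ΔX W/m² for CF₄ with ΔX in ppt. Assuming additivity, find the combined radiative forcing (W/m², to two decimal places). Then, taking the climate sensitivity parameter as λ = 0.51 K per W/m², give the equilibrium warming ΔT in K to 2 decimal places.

CO₂: 5.27 × ln(521/285) = 5.27 × ln(1.82807) = 5.27 × 0.60326 = 3.1792 W/m².
N₂O: 0.120 × (√375 − √273) = 0.120 × (19.3649 − 16.5227) = 0.120 × 2.8422 = 0.3411 W/m².
CF₄: ΔF = 0.00009 × (111 − 35) = 0.00009 × 76 = 0.0068 W/m².
Total ΔF = 3.1792 + 0.3411 + 0.0068 = 3.5271 W/m².
ΔT = λ ΔF = 0.51 × 3.53 = 1.8003 K.

ΔF = 3.53 W/m²; ΔT = 1.80 K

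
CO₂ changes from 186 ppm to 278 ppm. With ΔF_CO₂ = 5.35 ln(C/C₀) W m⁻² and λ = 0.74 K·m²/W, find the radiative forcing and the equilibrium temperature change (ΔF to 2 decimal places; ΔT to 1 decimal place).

CO₂: 5.35 × ln(278/186) = 5.35 × ln(1.49462) = 5.35 × 0.40187 = 2.1500 W/m².
ΔT = λ ΔF = 0.74 × 2.15 = 1.5910 K.

ΔF = 2.15 W/m²; ΔT = 1.6 K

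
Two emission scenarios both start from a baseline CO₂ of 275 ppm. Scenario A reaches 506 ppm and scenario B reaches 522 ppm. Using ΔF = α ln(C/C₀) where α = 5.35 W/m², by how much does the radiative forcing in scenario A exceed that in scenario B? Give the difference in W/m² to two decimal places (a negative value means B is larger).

ΔF_A = 5.35 ln(506/275) = 5.35 × 0.60977 = 3.2623 W/m².
ΔF_B = 5.35 ln(522/275) = 5.35 × 0.64090 = 3.4288 W/m².
Difference: 3.2623 − 3.4288 = -0.1665 W/m².
(Equivalently, ΔF_A − ΔF_B = 5.35 ln(506/522) = 5.35 × -0.03113 = -0.1665 W/m².)

ΔF_A − ΔF_B = -0.17 W/m²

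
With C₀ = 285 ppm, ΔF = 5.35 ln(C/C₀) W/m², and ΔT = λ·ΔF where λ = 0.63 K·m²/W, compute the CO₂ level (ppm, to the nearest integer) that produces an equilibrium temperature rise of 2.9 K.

Required forcing: ΔF = ΔT/λ = 2.9/0.63 = 4.6032 W/m².
Then ln(C/285) = ΔF/5.35 = 4.6032/5.35 = 0.86041.
So C = 285 × e^0.86041 = 285 × 2.36413 = 673.78 ppm.

C ≈ 674 ppm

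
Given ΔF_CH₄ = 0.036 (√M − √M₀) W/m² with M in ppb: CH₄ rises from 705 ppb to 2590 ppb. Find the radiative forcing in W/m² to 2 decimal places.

ΔF = 0.88 W/m²

CH₄: 0.036 × (√2590 − √705) = 0.036 × (50.8920 − 26.5518) = 0.036 × 24.3402 = 0.8762 W/m².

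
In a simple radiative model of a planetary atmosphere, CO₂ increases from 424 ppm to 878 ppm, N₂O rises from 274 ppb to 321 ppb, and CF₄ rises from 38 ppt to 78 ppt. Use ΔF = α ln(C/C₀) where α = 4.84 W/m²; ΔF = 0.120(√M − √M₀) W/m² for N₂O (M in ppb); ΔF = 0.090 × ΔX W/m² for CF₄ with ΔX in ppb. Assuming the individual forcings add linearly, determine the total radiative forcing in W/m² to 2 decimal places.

CO₂: 4.84 × ln(878/424) = 4.84 × ln(2.07075) = 4.84 × 0.72791 = 3.5231 W/m².
N₂O: 0.120 × (√321 − √274) = 0.120 × (17.9165 − 16.5529) = 0.120 × 1.3636 = 0.1636 W/m².
CF₄: Δ = 78 − 38 = 40 ppt = 0.040 ppb; ΔF = 0.090 × 0.040 = 0.0036 W/m².
Total ΔF = 3.5231 + 0.1636 + 0.0036 = 3.6903 W/m².

ΔF = 3.69 W/m²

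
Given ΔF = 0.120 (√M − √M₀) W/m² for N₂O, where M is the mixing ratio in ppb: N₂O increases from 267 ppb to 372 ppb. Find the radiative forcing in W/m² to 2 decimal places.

ΔF = 0.35 W/m²

N₂O: 0.120 × (√372 − √267) = 0.120 × (19.2873 − 16.3401) = 0.120 × 2.9472 = 0.3537 W/m².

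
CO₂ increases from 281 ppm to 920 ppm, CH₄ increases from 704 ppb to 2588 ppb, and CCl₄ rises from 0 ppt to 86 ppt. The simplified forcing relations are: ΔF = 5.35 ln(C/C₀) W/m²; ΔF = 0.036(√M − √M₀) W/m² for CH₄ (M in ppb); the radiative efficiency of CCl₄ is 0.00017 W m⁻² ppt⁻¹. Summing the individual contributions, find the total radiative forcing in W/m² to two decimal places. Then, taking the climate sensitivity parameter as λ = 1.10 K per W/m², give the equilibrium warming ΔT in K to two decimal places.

CO₂: 5.35 × ln(920/281) = 5.35 × ln(3.27402) = 5.35 × 1.18602 = 6.3452 W/m².
CH₄: 0.036 × (√2588 − √704) = 0.036 × (50.8724 − 26.5330) = 0.036 × 24.3394 = 0.8762 W/m².
CCl₄: ΔF = 0.00017 × (86 − 0) = 0.00017 × 86 = 0.0146 W/m².
Total ΔF = 6.3452 + 0.8762 + 0.0146 = 7.2360 W/m².
ΔT = λ ΔF = 1.10 × 7.24 = 7.9640 K.

ΔF = 7.24 W/m²; ΔT = 7.96 K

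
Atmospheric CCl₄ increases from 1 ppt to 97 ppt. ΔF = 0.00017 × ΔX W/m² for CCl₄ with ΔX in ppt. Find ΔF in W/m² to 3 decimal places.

ΔF = 0.016 W/m²

CCl₄: ΔF = 0.00017 × (97 − 1) = 0.00017 × 96 = 0.0163 W/m².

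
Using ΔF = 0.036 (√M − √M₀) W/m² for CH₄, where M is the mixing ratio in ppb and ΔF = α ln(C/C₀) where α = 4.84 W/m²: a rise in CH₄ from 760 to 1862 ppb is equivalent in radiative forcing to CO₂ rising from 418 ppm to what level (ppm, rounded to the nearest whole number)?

C ≈ 469 ppm

CH₄ forcing: 0.036 × (√1862 − √760) = 0.036 × (43.1509 − 27.5681) = 0.036 × 15.5828 = 0.56098 W/m².
Set 4.84 ln(C/418) = 0.56098: ln(C/418) = 0.56098/4.84 = 0.11590, so C = 418 × e^0.11590 = 418 × 1.12288 = 469.36 ppm.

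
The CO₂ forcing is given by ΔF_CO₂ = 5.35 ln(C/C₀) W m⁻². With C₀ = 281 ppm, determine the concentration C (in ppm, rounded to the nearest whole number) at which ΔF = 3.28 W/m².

C ≈ 519 ppm

Set 5.35 ln(C/281) = 3.28, so ln(C/281) = 3.28/5.35 = 0.61308.
Then C/281 = e^0.61308 = 1.84611, giving C = 281 × 1.84611 = 518.76 ppm.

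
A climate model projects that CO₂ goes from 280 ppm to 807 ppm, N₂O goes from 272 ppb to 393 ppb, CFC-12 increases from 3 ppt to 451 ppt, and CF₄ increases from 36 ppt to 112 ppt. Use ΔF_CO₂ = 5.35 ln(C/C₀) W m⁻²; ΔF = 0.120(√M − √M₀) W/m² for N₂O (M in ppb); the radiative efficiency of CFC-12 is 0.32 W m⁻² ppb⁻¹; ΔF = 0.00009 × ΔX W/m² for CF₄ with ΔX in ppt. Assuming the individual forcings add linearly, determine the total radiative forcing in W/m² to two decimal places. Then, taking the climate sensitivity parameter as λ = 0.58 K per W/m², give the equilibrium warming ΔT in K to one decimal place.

CO₂: 5.35 × ln(807/280) = 5.35 × ln(2.88214) = 5.35 × 1.05853 = 5.6631 W/m².
N₂O: 0.120 × (√393 − √272) = 0.120 × (19.8242 − 16.4924) = 0.120 × 3.3318 = 0.3998 W/m².
CFC-12: Δ = 451 − 3 = 448 ppt = 0.448 ppb; ΔF = 0.32 × 0.448 = 0.1434 W/m².
CF₄: ΔF = 0.00009 × (112 − 36) = 0.00009 × 76 = 0.0068 W/m².
Total ΔF = 5.6631 + 0.3998 + 0.1434 + 0.0068 = 6.2131 W/m².
ΔT = λ ΔF = 0.58 × 6.21 = 3.6018 K.

ΔF = 6.21 W/m²; ΔT = 3.6 K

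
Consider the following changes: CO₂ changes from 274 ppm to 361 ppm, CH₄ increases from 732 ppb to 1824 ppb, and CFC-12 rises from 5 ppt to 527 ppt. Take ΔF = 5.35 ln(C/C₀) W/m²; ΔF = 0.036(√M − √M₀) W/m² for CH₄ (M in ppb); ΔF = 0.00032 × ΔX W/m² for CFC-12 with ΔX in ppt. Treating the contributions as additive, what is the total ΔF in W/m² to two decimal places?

CO₂: 5.35 × ln(361/274) = 5.35 × ln(1.31752) = 5.35 × 0.27575 = 1.4753 W/m².
CH₄: 0.036 × (√1824 − √732) = 0.036 × (42.7083 − 27.0555) = 0.036 × 15.6528 = 0.5635 W/m².
CFC-12: ΔF = 0.00032 × (527 − 5) = 0.00032 × 522 = 0.1670 W/m².
Total ΔF = 1.4753 + 0.5635 + 0.1670 = 2.2058 W/m².

ΔF = 2.21 W/m²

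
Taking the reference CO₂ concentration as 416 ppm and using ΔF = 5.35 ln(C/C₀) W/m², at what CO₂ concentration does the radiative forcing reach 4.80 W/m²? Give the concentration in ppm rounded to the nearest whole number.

C ≈ 1020 ppm

Set 5.35 ln(C/416) = 4.80, so ln(C/416) = 4.80/5.35 = 0.89720.
Then C/416 = e^0.89720 = 2.45273, giving C = 416 × 2.45273 = 1020.34 ppm.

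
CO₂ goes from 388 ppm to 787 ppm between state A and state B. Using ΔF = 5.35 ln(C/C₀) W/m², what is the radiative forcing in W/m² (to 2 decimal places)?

CO₂ absorption bands are partially saturated, so forcing scales with the logarithm of the concentration ratio.
CO₂: 5.35 × ln(787/388) = 5.35 × ln(2.02835) = 5.35 × 0.70722 = 3.7836 W/m².

ΔF = 3.78 W/m²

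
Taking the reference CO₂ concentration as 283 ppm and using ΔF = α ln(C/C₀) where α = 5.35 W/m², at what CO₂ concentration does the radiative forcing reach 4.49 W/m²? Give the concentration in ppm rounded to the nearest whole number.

Set 5.35 ln(C/283) = 4.49, so ln(C/283) = 4.49/5.35 = 0.83925.
Then C/283 = e^0.83925 = 2.31463, giving C = 283 × 2.31463 = 655.04 ppm.

C ≈ 655 ppm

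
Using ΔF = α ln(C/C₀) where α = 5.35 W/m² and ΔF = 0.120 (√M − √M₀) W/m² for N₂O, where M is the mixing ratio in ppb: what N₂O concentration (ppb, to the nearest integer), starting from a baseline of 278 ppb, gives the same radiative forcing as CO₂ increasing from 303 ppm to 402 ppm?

M ≈ 857 ppb

CO₂ forcing: 5.35 × ln(402/303) = 5.35 × 0.282719 = 1.51255 W/m².
Set 0.120(√M − √278) = 1.51255: √M = 1.51255/0.120 + √278 = 12.6046 + 16.6733 = 29.2779.
M = (29.2779)² = 857.20 ppb.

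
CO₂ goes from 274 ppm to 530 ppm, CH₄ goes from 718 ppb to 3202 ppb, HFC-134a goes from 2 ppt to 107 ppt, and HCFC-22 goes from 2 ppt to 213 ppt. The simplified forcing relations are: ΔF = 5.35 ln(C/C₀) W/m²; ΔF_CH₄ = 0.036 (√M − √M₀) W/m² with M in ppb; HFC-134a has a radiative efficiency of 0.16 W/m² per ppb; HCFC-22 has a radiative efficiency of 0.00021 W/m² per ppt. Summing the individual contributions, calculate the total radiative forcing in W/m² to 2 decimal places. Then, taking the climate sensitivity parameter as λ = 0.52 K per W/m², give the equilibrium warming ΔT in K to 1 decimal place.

ΔF = 4.66 W/m²; ΔT = 2.4 K

CO₂: 5.35 × ln(530/274) = 5.35 × ln(1.93431) = 5.35 × 0.65975 = 3.5297 W/m².
CH₄: 0.036 × (√3202 − √718) = 0.036 × (56.5862 − 26.7955) = 0.036 × 29.7907 = 1.0725 W/m².
HFC-134a: Δ = 107 − 2 = 105 ppt = 0.105 ppb; ΔF = 0.16 × 0.105 = 0.0168 W/m².
HCFC-22: ΔF = 0.00021 × (213 − 2) = 0.00021 × 211 = 0.0443 W/m².
Total ΔF = 3.5297 + 1.0725 + 0.0168 + 0.0443 = 4.6633 W/m².
ΔT = λ ΔF = 0.52 × 4.66 = 2.4232 K.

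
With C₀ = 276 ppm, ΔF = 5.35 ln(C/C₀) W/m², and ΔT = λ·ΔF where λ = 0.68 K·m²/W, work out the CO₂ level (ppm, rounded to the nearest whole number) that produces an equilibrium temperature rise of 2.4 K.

Required forcing: ΔF = ΔT/λ = 2.4/0.68 = 3.5294 W/m².
Then ln(C/276) = ΔF/5.35 = 3.5294/5.35 = 0.65970.
So C = 276 × e^0.65970 = 276 × 1.93421 = 533.84 ppm.

C ≈ 534 ppm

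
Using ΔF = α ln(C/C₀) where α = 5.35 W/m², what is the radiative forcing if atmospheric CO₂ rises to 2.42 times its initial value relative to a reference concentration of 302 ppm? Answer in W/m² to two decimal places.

ΔF = 5.35 × ln(2.42) = 5.35 × 0.88377 = 4.7282 W/m².

ΔF = 4.73 W/m²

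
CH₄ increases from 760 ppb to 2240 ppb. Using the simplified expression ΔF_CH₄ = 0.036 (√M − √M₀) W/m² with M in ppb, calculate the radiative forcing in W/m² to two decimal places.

CH₄: 0.036 × (√2240 − √760) = 0.036 × (47.3286 − 27.5681) = 0.036 × 19.7605 = 0.7114 W/m².

ΔF = 0.71 W/m²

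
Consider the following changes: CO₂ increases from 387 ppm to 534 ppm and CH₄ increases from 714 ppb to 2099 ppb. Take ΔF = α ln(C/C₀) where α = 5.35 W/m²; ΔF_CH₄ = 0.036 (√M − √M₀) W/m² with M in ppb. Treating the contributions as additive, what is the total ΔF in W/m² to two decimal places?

CO₂: 5.35 × ln(534/387) = 5.35 × ln(1.37984) = 5.35 × 0.32197 = 1.7225 W/m².
CH₄: 0.036 × (√2099 − √714) = 0.036 × (45.8148 − 26.7208) = 0.036 × 19.0940 = 0.6874 W/m².
Total ΔF = 1.7225 + 0.6874 = 2.4099 W/m².

ΔF = 2.41 W/m²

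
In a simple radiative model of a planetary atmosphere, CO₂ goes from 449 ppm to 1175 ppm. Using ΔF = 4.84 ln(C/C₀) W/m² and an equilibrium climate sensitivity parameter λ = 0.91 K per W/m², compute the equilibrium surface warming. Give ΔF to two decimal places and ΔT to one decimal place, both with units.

CO₂: 4.84 × ln(1175/449) = 4.84 × ln(2.61693) = 4.84 × 0.96200 = 4.6561 W/m².
ΔT = λ ΔF = 0.91 × 4.66 = 4.2406 K.

ΔF = 4.66 W/m²; ΔT = 4.2 K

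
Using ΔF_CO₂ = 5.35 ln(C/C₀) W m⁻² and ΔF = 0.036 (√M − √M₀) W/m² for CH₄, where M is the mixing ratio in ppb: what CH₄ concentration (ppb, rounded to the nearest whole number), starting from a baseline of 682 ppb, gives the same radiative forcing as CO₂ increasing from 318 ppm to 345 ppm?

M ≈ 1461 ppb

CO₂ forcing: 5.35 × ln(345/318) = 5.35 × 0.081493 = 0.43599 W/m².
Set 0.036(√M − √682) = 0.43599: √M = 0.43599/0.036 + √682 = 12.1108 + 26.1151 = 38.2259.
M = (38.2259)² = 1461.22 ppb.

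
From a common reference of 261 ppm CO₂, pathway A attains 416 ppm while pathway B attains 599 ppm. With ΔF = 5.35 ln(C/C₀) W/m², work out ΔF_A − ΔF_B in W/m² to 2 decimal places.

ΔF_A − ΔF_B = -1.95 W/m²

ΔF_A = 5.35 ln(416/261) = 5.35 × 0.46616 = 2.4940 W/m².
ΔF_B = 5.35 ln(599/261) = 5.35 × 0.83074 = 4.4445 W/m².
Difference: 2.4940 − 4.4445 = -1.9505 W/m².
(Equivalently, ΔF_A − ΔF_B = 5.35 ln(416/599) = 5.35 × -0.36458 = -1.9505 W/m².)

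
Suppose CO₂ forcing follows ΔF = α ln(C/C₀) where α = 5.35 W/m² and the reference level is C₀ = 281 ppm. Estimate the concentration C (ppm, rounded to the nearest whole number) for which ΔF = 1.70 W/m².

Set 5.35 ln(C/281) = 1.70, so ln(C/281) = 1.70/5.35 = 0.31776.
Then C/281 = e^0.31776 = 1.37405, giving C = 281 × 1.37405 = 386.11 ppm.

C ≈ 386 ppm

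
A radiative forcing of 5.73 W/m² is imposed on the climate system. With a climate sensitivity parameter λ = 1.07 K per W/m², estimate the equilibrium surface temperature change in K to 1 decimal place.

ΔT = 6.1 K

ΔT = λ ΔF = 1.07 × 5.73 = 6.1311 K.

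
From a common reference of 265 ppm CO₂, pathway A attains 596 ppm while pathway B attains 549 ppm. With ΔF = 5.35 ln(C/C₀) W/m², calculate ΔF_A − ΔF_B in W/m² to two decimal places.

ΔF_A − ΔF_B = 0.44 W/m²

ΔF_A = 5.35 ln(596/265) = 5.35 × 0.81051 = 4.3362 W/m².
ΔF_B = 5.35 ln(549/265) = 5.35 × 0.72837 = 3.8968 W/m².
Difference: 4.3362 − 3.8968 = 0.4394 W/m².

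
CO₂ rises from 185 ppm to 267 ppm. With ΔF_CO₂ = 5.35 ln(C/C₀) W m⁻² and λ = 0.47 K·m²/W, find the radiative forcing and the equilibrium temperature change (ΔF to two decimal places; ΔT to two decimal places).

CO₂: 5.35 × ln(267/185) = 5.35 × ln(1.44324) = 5.35 × 0.36689 = 1.9629 W/m².
ΔT = λ ΔF = 0.47 × 1.96 = 0.9212 K.

ΔF = 1.96 W/m²; ΔT = 0.92 K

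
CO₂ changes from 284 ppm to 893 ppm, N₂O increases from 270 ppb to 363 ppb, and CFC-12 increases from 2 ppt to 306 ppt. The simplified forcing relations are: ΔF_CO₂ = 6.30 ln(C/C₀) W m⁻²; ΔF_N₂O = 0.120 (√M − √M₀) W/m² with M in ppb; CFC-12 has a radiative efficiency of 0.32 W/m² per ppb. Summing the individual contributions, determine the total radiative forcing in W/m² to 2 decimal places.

CO₂: 6.30 × ln(893/284) = 6.30 × ln(3.14437) = 6.30 × 1.14561 = 7.2173 W/m².
N₂O: 0.120 × (√363 − √270) = 0.120 × (19.0526 − 16.4317) = 0.120 × 2.6209 = 0.3145 W/m².
CFC-12: Δ = 306 − 2 = 304 ppt = 0.304 ppb; ΔF = 0.32 × 0.304 = 0.0973 W/m².
Total ΔF = 7.2173 + 0.3145 + 0.0973 = 7.6291 W/m².

ΔF = 7.63 W/m²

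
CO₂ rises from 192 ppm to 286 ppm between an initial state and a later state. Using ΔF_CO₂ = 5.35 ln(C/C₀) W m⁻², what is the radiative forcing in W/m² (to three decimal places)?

CO₂: 5.35 × ln(286/192) = 5.35 × ln(1.48958) = 5.35 × 0.39849 = 2.1319 W/m².

ΔF = 2.132 W/m²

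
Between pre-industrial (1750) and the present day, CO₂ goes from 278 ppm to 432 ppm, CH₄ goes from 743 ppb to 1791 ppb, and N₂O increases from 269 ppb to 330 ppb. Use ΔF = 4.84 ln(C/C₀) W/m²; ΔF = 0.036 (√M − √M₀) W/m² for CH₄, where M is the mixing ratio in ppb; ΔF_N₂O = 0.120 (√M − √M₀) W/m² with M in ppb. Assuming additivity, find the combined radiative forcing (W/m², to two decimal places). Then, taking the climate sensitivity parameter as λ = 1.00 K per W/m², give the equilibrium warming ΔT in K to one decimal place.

CO₂: 4.84 × ln(432/278) = 4.84 × ln(1.55396) = 4.84 × 0.44081 = 2.1335 W/m².
CH₄: 0.036 × (√1791 − √743) = 0.036 × (42.3202 − 27.2580) = 0.036 × 15.0622 = 0.5422 W/m².
N₂O: 0.120 × (√330 − √269) = 0.120 × (18.1659 − 16.4012) = 0.120 × 1.7647 = 0.2118 W/m².
Total ΔF = 2.1335 + 0.5422 + 0.2118 = 2.8875 W/m².
ΔT = λ ΔF = 1.00 × 2.89 = 2.8900 K.

ΔF = 2.89 W/m²; ΔT = 2.9 K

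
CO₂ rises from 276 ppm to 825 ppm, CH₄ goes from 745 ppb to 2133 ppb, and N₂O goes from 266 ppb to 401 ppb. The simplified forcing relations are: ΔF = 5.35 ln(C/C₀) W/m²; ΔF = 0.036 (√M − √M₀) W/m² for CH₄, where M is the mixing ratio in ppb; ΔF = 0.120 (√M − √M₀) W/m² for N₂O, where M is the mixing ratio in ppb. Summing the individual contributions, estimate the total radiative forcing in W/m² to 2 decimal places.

CO₂: 5.35 × ln(825/276) = 5.35 × ln(2.98913) = 5.35 × 1.09498 = 5.8581 W/m².
CH₄: 0.036 × (√2133 − √745) = 0.036 × (46.1844 − 27.2947) = 0.036 × 18.8897 = 0.6800 W/m².
N₂O: 0.120 × (√401 − √266) = 0.120 × (20.0250 − 16.3095) = 0.120 × 3.7155 = 0.4459 W/m².
Total ΔF = 5.8581 + 0.6800 + 0.4459 = 6.9840 W/m².

ΔF = 6.98 W/m²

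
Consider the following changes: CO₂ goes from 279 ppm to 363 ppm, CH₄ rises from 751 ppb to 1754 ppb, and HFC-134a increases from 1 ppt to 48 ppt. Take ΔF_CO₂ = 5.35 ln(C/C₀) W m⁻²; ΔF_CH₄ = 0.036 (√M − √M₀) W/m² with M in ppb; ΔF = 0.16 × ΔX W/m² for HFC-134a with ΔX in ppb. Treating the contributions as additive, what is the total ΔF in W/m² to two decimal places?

CO₂: 5.35 × ln(363/279) = 5.35 × ln(1.30108) = 5.35 × 0.26319 = 1.4081 W/m².
CH₄: 0.036 × (√1754 − √751) = 0.036 × (41.8808 − 27.4044) = 0.036 × 14.4764 = 0.5212 W/m².
HFC-134a: Δ = 48 − 1 = 47 ppt = 0.047 ppb; ΔF = 0.16 × 0.047 = 0.0075 W/m².
Total ΔF = 1.4081 + 0.5212 + 0.0075 = 1.9368 W/m².

ΔF = 1.94 W/m²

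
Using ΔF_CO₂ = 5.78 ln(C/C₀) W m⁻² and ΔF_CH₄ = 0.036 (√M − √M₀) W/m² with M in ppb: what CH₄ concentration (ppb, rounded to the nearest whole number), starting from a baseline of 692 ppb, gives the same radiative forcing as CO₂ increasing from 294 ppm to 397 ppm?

M ≈ 5555 ppb

CO₂ forcing: 5.78 × ln(397/294) = 5.78 × 0.300357 = 1.73606 W/m².
Set 0.036(√M − √692) = 1.73606: √M = 1.73606/0.036 + √692 = 48.2239 + 26.3059 = 74.5298.
M = (74.5298)² = 5554.69 ppb.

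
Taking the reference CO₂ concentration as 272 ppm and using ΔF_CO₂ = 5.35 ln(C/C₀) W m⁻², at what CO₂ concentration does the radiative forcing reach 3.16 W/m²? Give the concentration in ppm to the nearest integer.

Set 5.35 ln(C/272) = 3.16, so ln(C/272) = 3.16/5.35 = 0.59065.
Then C/272 = e^0.59065 = 1.80516, giving C = 272 × 1.80516 = 491.00 ppm.

C ≈ 491 ppm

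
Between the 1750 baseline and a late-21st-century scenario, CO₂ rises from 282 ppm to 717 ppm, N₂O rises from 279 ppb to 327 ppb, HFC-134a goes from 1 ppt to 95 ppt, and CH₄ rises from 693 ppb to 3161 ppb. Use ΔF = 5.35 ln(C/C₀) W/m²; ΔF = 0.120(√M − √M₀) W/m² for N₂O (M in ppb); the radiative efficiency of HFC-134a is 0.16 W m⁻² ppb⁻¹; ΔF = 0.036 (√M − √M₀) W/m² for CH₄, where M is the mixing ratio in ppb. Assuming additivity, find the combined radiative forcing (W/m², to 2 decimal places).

CO₂: 5.35 × ln(717/282) = 5.35 × ln(2.54255) = 5.35 × 0.93317 = 4.9925 W/m².
N₂O: 0.120 × (√327 − √279) = 0.120 × (18.0831 − 16.7033) = 0.120 × 1.3798 = 0.1656 W/m².
HFC-134a: Δ = 95 − 1 = 94 ppt = 0.094 ppb; ΔF = 0.16 × 0.094 = 0.0150 W/m².
CH₄: 0.036 × (√3161 − √693) = 0.036 × (56.2228 − 26.3249) = 0.036 × 29.8979 = 1.0763 W/m².
Total ΔF = 4.9925 + 0.1656 + 0.0150 + 1.0763 = 6.2494 W/m².

ΔF = 6.25 W/m²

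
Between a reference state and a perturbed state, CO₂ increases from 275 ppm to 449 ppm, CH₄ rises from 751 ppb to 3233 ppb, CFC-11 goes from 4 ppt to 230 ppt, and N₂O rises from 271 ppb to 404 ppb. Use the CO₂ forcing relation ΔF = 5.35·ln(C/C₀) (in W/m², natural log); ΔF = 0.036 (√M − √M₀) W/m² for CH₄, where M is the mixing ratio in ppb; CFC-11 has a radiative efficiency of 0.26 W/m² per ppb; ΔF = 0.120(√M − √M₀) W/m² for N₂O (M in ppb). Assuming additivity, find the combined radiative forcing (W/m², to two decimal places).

CO₂: 5.35 × ln(449/275) = 5.35 × ln(1.63273) = 5.35 × 0.49025 = 2.6228 W/m².
CH₄: 0.036 × (√3233 − √751) = 0.036 × (56.8595 − 27.4044) = 0.036 × 29.4551 = 1.0604 W/m².
CFC-11: Δ = 230 − 4 = 226 ppt = 0.226 ppb; ΔF = 0.26 × 0.226 = 0.0588 W/m².
N₂O: 0.120 × (√404 − √271) = 0.120 × (20.0998 − 16.4621) = 0.120 × 3.6377 = 0.4365 W/m².
Total ΔF = 2.6228 + 1.0604 + 0.0588 + 0.4365 = 4.1785 W/m².

ΔF = 4.18 W/m²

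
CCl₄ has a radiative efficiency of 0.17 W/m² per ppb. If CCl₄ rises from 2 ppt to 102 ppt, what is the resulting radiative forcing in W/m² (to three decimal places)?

ΔF = 0.017 W/m²

CCl₄: Δ = 102 − 2 = 100 ppt = 0.100 ppb; ΔF = 0.17 × 0.100 = 0.0170 W/m².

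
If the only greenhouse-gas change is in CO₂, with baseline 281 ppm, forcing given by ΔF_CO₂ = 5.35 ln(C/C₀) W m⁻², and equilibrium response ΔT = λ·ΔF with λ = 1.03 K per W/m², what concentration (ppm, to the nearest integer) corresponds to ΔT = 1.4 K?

C ≈ 362 ppm

Required forcing: ΔF = ΔT/λ = 1.4/1.03 = 1.3592 W/m².
Then ln(C/281) = ΔF/5.35 = 1.3592/5.35 = 0.25406.
So C = 281 × e^0.25406 = 281 × 1.28925 = 362.28 ppm.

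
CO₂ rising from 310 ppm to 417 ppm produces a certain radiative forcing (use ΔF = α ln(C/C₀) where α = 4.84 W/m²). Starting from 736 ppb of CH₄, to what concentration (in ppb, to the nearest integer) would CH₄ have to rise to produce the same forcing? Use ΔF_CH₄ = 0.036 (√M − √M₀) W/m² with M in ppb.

CO₂ forcing: 4.84 × ln(417/310) = 4.84 × 0.296514 = 1.43513 W/m².
Set 0.036(√M − √736) = 1.43513: √M = 1.43513/0.036 + √736 = 39.8647 + 27.1293 = 66.9940.
M = (66.9940)² = 4488.20 ppb.

M ≈ 4488 ppb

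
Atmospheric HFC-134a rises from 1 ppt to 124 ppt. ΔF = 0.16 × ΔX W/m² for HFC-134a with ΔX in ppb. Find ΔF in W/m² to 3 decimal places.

HFC-134a: Δ = 124 − 1 = 123 ppt = 0.123 ppb; ΔF = 0.16 × 0.123 = 0.0197 W/m².

ΔF = 0.020 W/m²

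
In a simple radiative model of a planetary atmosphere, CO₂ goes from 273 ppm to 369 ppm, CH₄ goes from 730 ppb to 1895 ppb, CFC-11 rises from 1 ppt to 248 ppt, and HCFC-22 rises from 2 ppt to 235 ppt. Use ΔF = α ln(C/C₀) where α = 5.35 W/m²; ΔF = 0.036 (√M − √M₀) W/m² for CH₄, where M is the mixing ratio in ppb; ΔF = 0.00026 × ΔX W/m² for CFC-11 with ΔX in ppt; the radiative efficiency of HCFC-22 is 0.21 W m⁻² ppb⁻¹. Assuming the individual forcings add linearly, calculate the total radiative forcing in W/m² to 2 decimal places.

ΔF = 2.32 W/m²

CO₂: 5.35 × ln(369/273) = 5.35 × ln(1.35165) = 5.35 × 0.30133 = 1.6121 W/m².
CH₄: 0.036 × (√1895 − √730) = 0.036 × (43.5316 − 27.0185) = 0.036 × 16.5131 = 0.5945 W/m².
CFC-11: ΔF = 0.00026 × (248 − 1) = 0.00026 × 247 = 0.0642 W/m².
HCFC-22: Δ = 235 − 2 = 233 ppt = 0.233 ppb; ΔF = 0.21 × 0.233 = 0.0489 W/m².
Total ΔF = 1.6121 + 0.5945 + 0.0642 + 0.0489 = 2.3197 W/m².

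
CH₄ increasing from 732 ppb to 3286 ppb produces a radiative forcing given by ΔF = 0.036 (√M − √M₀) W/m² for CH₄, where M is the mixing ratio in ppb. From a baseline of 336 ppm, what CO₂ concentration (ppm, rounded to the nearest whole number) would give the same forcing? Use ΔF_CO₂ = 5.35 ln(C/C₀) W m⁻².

CH₄ forcing: 0.036 × (√3286 − √732) = 0.036 × (57.3236 − 27.0555) = 0.036 × 30.2681 = 1.08965 W/m².
Set 5.35 ln(C/336) = 1.08965: ln(C/336) = 1.08965/5.35 = 0.20367, so C = 336 × e^0.20367 = 336 × 1.22589 = 411.90 ppm.

C ≈ 412 ppm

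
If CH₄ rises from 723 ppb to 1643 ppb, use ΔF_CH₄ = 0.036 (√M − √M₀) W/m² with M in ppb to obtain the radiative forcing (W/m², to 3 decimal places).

ΔF = 0.491 W/m²

CH₄: 0.036 × (√1643 − √723) = 0.036 × (40.5339 − 26.8887) = 0.036 × 13.6452 = 0.4912 W/m².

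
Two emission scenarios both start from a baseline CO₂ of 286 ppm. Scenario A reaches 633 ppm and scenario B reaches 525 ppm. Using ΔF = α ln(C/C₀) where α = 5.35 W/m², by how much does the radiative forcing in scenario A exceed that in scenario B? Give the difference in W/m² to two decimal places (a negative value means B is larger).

ΔF_A − ΔF_B = 1.00 W/m²

ΔF_A = 5.35 ln(633/286) = 5.35 × 0.79448 = 4.2505 W/m².
ΔF_B = 5.35 ln(525/286) = 5.35 × 0.60741 = 3.2496 W/m².
Difference: 4.2505 − 3.2496 = 1.0009 W/m².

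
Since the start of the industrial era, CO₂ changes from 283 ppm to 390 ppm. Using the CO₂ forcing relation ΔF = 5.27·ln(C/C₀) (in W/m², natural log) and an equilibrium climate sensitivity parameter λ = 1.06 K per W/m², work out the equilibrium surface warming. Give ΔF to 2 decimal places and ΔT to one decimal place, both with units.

ΔF = 1.69 W/m²; ΔT = 1.8 K

CO₂: 5.27 × ln(390/283) = 5.27 × ln(1.37809) = 5.27 × 0.32070 = 1.6901 W/m².
ΔT = λ ΔF = 1.06 × 1.69 = 1.7914 K.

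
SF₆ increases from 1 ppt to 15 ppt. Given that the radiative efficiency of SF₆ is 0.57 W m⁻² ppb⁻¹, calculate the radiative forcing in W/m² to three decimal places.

ΔF = 0.008 W/m²

SF₆: Δ = 15 − 1 = 14 ppt = 0.014 ppb; ΔF = 0.57 × 0.014 = 0.0080 W/m².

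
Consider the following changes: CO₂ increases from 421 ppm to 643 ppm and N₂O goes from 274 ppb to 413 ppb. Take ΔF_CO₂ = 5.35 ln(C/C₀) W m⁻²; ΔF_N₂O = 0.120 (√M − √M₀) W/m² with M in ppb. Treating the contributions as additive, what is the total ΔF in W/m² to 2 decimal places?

ΔF = 2.72 W/m²

CO₂: 5.35 × ln(643/421) = 5.35 × ln(1.52732) = 5.35 × 0.42351 = 2.2658 W/m².
N₂O: 0.120 × (√413 − √274) = 0.120 × (20.3224 − 16.5529) = 0.120 × 3.7695 = 0.4523 W/m².
Total ΔF = 2.2658 + 0.4523 = 2.7181 W/m².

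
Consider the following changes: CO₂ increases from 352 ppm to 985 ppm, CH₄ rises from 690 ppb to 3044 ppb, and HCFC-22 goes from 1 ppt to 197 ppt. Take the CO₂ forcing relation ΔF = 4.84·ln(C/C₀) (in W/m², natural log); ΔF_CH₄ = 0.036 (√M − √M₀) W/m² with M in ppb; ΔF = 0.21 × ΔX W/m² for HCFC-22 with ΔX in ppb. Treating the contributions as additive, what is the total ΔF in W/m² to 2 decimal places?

CO₂: 4.84 × ln(985/352) = 4.84 × ln(2.79830) = 4.84 × 1.02901 = 4.9804 W/m².
CH₄: 0.036 × (√3044 − √690) = 0.036 × (55.1725 − 26.2679) = 0.036 × 28.9046 = 1.0406 W/m².
HCFC-22: Δ = 197 − 1 = 196 ppt = 0.196 ppb; ΔF = 0.21 × 0.196 = 0.0412 W/m².
Total ΔF = 4.9804 + 1.0406 + 0.0412 = 6.0622 W/m².

ΔF = 6.06 W/m²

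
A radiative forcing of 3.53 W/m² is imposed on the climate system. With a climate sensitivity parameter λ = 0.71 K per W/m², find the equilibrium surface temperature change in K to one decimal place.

ΔT = λ ΔF = 0.71 × 3.53 = 2.5063 K.

ΔT = 2.5 K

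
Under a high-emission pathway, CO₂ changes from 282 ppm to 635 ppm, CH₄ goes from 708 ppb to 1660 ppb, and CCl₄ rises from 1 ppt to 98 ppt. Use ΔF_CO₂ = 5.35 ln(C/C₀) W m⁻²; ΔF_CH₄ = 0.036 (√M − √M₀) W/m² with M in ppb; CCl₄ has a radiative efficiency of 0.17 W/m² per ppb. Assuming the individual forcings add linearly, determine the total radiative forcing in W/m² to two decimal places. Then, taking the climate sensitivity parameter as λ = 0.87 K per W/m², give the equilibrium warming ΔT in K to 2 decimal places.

ΔF = 4.87 W/m²; ΔT = 4.24 K

CO₂: 5.35 × ln(635/282) = 5.35 × ln(2.25177) = 5.35 × 0.81172 = 4.3427 W/m².
CH₄: 0.036 × (√1660 − √708) = 0.036 × (40.7431 − 26.6083) = 0.036 × 14.1348 = 0.5089 W/m².
CCl₄: Δ = 98 − 1 = 97 ppt = 0.097 ppb; ΔF = 0.17 × 0.097 = 0.0165 W/m².
Total ΔF = 4.3427 + 0.5089 + 0.0165 = 4.8681 W/m².
ΔT = λ ΔF = 0.87 × 4.87 = 4.2369 K.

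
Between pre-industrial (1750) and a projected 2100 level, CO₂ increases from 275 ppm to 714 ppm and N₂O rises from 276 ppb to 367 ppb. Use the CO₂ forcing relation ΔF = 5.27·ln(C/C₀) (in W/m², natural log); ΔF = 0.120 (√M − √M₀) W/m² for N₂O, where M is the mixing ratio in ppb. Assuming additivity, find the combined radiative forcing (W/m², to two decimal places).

CO₂: 5.27 × ln(714/275) = 5.27 × ln(2.59636) = 5.27 × 0.95411 = 5.0282 W/m².
N₂O: 0.120 × (√367 − √276) = 0.120 × (19.1572 − 16.6132) = 0.120 × 2.5440 = 0.3053 W/m².
Total ΔF = 5.0282 + 0.3053 = 5.3335 W/m².

ΔF = 5.33 W/m²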